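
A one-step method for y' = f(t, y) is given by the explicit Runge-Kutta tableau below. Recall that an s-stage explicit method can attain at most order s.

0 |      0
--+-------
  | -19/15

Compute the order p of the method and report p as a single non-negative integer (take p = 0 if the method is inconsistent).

b = (-19/15)
c = (0)
Σ b_i: (-19/15)·1 = -19/15 ≠ 1 ⇒ order 0.

0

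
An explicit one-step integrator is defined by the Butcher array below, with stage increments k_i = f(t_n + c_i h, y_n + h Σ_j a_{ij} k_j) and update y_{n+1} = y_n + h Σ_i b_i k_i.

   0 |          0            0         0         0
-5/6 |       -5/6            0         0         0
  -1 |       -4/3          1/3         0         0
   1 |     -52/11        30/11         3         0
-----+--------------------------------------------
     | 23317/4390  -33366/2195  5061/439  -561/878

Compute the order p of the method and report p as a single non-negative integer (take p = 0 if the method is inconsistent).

b = (23317/4390, -33366/2195, 5061/439, -561/878)
c = (0, -5/6, -1, 1)
Ac = (0, 0, -5/18, -58/11)
Σ b_i: 23317/4390·1 + (-33366/2195)·1 + 5061/439·1 + (-561/878)·1 = 1 ✓
b·c: (-33366/2195)·(-5/6) + 5061/439·(-1) + (-561/878)·1 = 1/2 ✓
b·c²: (-33366/2195)·25/36 + 5061/439·1 + (-561/878)·1 = 1/3 ✓
b·Ac: 5061/439·(-5/18) + (-561/878)·(-58/11) = 1/6 ✓
b·c³: (-33366/2195)·(-125/216) + 5061/439·(-1) + (-561/878)·1 = -53269/15804 ≠ 1/4 ⇒ order 3.
b·(c∘Ac): 5061/439·5/18 + (-561/878)·(-58/11) = 17309/2634 ≠ 1/8
b·Ac²: 5061/439·25/108 + (-561/878)·323/66 = -1811/3951 ≠ 1/12
b·A²c: (-561/878)·(-5/6) = 935/1756 ≠ 1/24

3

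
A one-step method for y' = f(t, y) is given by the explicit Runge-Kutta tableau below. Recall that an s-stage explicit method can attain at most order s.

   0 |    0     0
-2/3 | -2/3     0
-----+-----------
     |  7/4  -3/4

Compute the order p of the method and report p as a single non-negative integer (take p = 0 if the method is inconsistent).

b = (7/4, -3/4)
c = (0, -2/3)
Σ b_i: 7/4·1 + (-3/4)·1 = 1 ✓
b·c: (-3/4)·(-2/3) = 1/2 ✓; 2 stages ⇒ order 2.

2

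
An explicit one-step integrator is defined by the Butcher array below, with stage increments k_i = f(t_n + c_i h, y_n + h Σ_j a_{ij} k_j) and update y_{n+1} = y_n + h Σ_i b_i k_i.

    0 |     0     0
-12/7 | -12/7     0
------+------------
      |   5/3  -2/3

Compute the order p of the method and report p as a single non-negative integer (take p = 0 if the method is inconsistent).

1

b = (5/3, -2/3)
c = (0, -12/7)
Σ b_i: 5/3·1 + (-2/3)·1 = 1 ✓
b·c: (-2/3)·(-12/7) = 8/7 ≠ 1/2 ⇒ order 1.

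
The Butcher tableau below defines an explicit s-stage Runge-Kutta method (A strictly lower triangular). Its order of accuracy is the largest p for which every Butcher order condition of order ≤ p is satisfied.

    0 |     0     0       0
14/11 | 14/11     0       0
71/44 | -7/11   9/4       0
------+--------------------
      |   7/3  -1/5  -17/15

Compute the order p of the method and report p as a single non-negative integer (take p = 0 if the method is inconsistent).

b = (7/3, -1/5, -17/15)
c = (0, 14/11, 71/44)
Ac = (0, 0, 63/22)
Σ b_i: 7/3·1 + (-1/5)·1 + (-17/15)·1 = 1 ✓
b·c: (-1/5)·14/11 + (-17/15)·71/44 = -25/12 ≠ 1/2 ⇒ order 1.

1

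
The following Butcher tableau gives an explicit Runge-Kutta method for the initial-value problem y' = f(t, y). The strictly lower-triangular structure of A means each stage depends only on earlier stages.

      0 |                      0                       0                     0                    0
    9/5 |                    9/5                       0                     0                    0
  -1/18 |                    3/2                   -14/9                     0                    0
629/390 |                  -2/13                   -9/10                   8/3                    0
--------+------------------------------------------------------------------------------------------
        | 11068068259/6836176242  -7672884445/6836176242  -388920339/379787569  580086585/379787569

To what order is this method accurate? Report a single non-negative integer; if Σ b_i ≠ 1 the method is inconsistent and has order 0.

3

b = (11068068259/6836176242, -7672884445/6836176242, -388920339/379787569, 580086585/379787569)
c = (0, 9/5, -1/18, 629/390)
Ac = (0, 0, -14/5, -2387/1350)
Σ b_i: 11068068259/6836176242·1 + (-7672884445/6836176242)·1 + (-388920339/379787569)·1 + 580086585/379787569·1 = 1 ✓
b·c: (-7672884445/6836176242)·9/5 + (-388920339/379787569)·(-1/18) + 580086585/379787569·629/390 = 1/2 ✓
b·c²: (-7672884445/6836176242)·81/25 + (-388920339/379787569)·1/324 + 580086585/379787569·395641/152100 = 1/3 ✓
b·Ac: (-388920339/379787569)·(-14/5) + 580086585/379787569·(-2387/1350) = 1/6 ✓
b·c³: (-7672884445/6836176242)·729/125 + (-388920339/379787569)·(-1/5832) + 580086585/379787569·248858189/59319000 = -1837067967467/13330543671900 ≠ 1/4 ⇒ order 3.
b·(c∘Ac): (-388920339/379787569)·7/45 + 580086585/379787569·(-1501423/526500) = -220465913669/48829830300 ≠ 1/8
b·Ac²: (-388920339/379787569)·(-126/25) + 580086585/379787569·(-176647/60750) = 73818108509/102542643630 ≠ 1/12
b·A²c: 580086585/379787569·(-112/15) = -618759024/54255367 ≠ 1/24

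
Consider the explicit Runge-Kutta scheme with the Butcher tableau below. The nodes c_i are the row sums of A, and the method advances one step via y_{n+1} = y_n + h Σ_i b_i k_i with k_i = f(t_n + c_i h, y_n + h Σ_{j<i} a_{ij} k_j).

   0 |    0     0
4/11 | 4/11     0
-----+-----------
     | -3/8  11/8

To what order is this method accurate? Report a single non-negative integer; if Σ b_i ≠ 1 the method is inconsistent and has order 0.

2

b = (-3/8, 11/8)
c = (0, 4/11)
Σ b_i: (-3/8)·1 + 11/8·1 = 1 ✓
b·c: 11/8·4/11 = 1/2 ✓; 2 stages ⇒ order 2.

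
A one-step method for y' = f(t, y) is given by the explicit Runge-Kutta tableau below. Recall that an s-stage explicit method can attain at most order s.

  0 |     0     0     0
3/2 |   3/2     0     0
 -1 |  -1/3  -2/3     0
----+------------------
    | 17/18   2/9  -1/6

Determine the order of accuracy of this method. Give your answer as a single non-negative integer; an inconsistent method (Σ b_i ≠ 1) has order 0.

b = (17/18, 2/9, -1/6)
c = (0, 3/2, -1)
Ac = (0, 0, -1)
Σ b_i: 17/18·1 + 2/9·1 + (-1/6)·1 = 1 ✓
b·c: 2/9·3/2 + (-1/6)·(-1) = 1/2 ✓
b·c²: 2/9·9/4 + (-1/6)·1 = 1/3 ✓
b·Ac: (-1/6)·(-1) = 1/6 ✓; 3 stages ⇒ order 3.

3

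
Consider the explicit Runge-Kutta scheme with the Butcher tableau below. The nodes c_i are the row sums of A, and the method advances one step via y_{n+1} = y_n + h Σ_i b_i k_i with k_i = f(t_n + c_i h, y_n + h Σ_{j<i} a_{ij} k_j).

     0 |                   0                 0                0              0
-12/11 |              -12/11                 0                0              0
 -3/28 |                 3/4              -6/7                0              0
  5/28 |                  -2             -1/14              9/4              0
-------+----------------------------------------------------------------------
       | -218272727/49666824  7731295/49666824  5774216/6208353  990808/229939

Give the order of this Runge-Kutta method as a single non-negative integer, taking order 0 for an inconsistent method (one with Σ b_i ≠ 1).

3

b = (-218272727/49666824, 7731295/49666824, 5774216/6208353, 990808/229939)
c = (0, -12/11, -3/28, 5/28)
Ac = (0, 0, 72/77, -201/1232)
Σ b_i: (-218272727/49666824)·1 + 7731295/49666824·1 + 5774216/6208353·1 + 990808/229939·1 = 1 ✓
b·c: 7731295/49666824·(-12/11) + 5774216/6208353·(-3/28) + 990808/229939·5/28 = 1/2 ✓
b·c²: 7731295/49666824·144/121 + 5774216/6208353·9/784 + 990808/229939·25/784 = 1/3 ✓
b·Ac: 5774216/6208353·72/77 + 990808/229939·(-201/1232) = 1/6 ✓
b·c³: 7731295/49666824·(-1728/1331) + 5774216/6208353·(-27/21952) + 990808/229939·125/21952 = -88590533/495748484 ≠ 1/4 ⇒ order 3.
b·(c∘Ac): 5774216/6208353·(-54/539) + 990808/229939·(-1005/34496) = -30979673/141642424 ≠ 1/8
b·Ac²: 5774216/6208353·(-864/847) + 990808/229939·(-22455/379456) = -170499601/141642424 ≠ 1/12
b·A²c: 990808/229939·162/77 = 22930128/2529329 ≠ 1/24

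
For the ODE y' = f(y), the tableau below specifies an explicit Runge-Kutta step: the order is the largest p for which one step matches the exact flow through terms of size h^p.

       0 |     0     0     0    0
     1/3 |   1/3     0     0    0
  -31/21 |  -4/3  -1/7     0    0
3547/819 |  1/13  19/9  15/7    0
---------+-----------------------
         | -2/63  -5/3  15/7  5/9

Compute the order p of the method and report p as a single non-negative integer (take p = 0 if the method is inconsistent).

b = (-2/63, -5/3, 15/7, 5/9)
c = (0, 1/3, -31/21, 3547/819)
Ac = (0, 0, -1/21, -3254/1323)
Σ b_i: (-2/63)·1 + (-5/3)·1 + 15/7·1 + 5/9·1 = 1 ✓
b·c: (-5/3)·1/3 + 15/7·(-31/21) + 5/9·3547/819 = -67735/51597 ≠ 1/2 ⇒ order 1.

1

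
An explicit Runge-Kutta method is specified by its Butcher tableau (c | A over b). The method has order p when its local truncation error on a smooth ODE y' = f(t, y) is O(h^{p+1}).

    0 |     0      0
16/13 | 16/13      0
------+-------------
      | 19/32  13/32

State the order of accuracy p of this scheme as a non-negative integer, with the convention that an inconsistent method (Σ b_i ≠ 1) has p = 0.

2

b = (19/32, 13/32)
c = (0, 16/13)
Σ b_i: 19/32·1 + 13/32·1 = 1 ✓
b·c: 13/32·16/13 = 1/2 ✓; 2 stages ⇒ order 2.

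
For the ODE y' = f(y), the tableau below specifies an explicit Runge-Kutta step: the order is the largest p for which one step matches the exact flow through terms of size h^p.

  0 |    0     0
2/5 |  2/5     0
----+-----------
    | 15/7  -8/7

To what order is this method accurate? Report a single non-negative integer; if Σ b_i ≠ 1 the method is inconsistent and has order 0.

b = (15/7, -8/7)
c = (0, 2/5)
Σ b_i: 15/7·1 + (-8/7)·1 = 1 ✓
b·c: (-8/7)·2/5 = -16/35 ≠ 1/2 ⇒ order 1.

1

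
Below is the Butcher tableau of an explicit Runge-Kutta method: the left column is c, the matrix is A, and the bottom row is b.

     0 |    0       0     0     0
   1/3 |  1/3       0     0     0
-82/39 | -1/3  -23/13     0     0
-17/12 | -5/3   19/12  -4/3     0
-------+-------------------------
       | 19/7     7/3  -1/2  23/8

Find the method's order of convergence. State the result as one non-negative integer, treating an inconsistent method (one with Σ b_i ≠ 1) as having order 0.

b = (19/7, 7/3, -1/2, 23/8)
c = (0, 1/3, -82/39, -17/12)
Ac = (0, 0, -23/39, 1559/468)
Σ b_i: 19/7·1 + 7/3·1 + (-1/2)·1 + 23/8·1 = 1247/168 ≠ 1 ⇒ order 0.

0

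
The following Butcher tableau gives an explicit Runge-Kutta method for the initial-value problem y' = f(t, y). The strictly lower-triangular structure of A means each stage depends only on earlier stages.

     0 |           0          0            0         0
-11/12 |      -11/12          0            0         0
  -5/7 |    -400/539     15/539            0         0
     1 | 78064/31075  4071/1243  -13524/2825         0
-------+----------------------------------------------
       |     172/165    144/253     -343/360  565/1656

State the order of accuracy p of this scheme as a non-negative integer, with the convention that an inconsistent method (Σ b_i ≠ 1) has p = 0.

b = (172/165, 144/253, -343/360, 565/1656)
c = (0, -11/12, -5/7, 1)
Ac = (0, 0, -5/196, 943/2260)
Σ b_i: 172/165·1 + 144/253·1 + (-343/360)·1 + 565/1656·1 = 1 ✓
b·c: 144/253·(-11/12) + (-343/360)·(-5/7) + 565/1656·1 = 1/2 ✓
b·c²: 144/253·121/144 + (-343/360)·25/49 + 565/1656·1 = 1/3 ✓
b·Ac: (-343/360)·(-5/196) + 565/1656·943/2260 = 1/6 ✓
b·c³: 144/253·(-1331/1728) + (-343/360)·(-125/343) + 565/1656·1 = 1/4 ✓
b·(c∘Ac): (-343/360)·25/1372 + 565/1656·943/2260 = 1/8 ✓
b·Ac²: (-343/360)·55/2352 + 565/1656·1679/5424 = 1/12 ✓
b·A²c: 565/1656·69/565 = 1/24 ✓; 4 stages ⇒ order 4.

4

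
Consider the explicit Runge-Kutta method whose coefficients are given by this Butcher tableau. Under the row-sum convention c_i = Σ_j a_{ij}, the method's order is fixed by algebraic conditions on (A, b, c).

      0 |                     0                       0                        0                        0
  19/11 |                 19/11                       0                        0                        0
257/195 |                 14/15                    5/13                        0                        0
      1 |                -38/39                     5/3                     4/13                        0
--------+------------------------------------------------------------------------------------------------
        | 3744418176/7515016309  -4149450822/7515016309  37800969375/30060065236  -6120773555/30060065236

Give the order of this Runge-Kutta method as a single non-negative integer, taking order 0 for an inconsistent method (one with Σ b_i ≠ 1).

3

b = (3744418176/7515016309, -4149450822/7515016309, 37800969375/30060065236, -6120773555/30060065236)
c = (0, 19/11, 257/195, 1)
Ac = (0, 0, 95/143, 91583/27885)
Σ b_i: 3744418176/7515016309·1 + (-4149450822/7515016309)·1 + 37800969375/30060065236·1 + (-6120773555/30060065236)·1 = 1 ✓
b·c: (-4149450822/7515016309)·19/11 + 37800969375/30060065236·257/195 + (-6120773555/30060065236)·1 = 1/2 ✓
b·c²: (-4149450822/7515016309)·361/121 + 37800969375/30060065236·66049/38025 + (-6120773555/30060065236)·1 = 1/3 ✓
b·Ac: 37800969375/30060065236·95/143 + (-6120773555/30060065236)·91583/27885 = 1/6 ✓
b·c³: (-4149450822/7515016309)·6859/1331 + 37800969375/30060065236·16974593/7414875 + (-6120773555/30060065236)·1 = -3293031274937/19343651979366 ≠ 1/4 ⇒ order 3.
b·(c∘Ac): 37800969375/30060065236·4883/5577 + (-6120773555/30060065236)·91583/27885 = 107204693137/247995538197 ≠ 1/8
b·Ac²: 37800969375/30060065236·1805/1573 + (-6120773555/30060065236)·329386591/59813325 = 31112077601393/96718259896830 ≠ 1/12
b·A²c: (-6120773555/30060065236)·380/1859 = -3440671525/82665179399 ≠ 1/24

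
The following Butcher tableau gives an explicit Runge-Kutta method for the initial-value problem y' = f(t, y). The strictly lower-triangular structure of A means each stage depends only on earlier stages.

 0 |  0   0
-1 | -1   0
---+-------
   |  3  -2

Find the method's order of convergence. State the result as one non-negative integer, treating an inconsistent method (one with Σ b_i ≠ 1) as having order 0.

1

b = (3, -2)
c = (0, -1)
Σ b_i: 3·1 + (-2)·1 = 1 ✓
b·c: (-2)·(-1) = 2 ≠ 1/2 ⇒ order 1.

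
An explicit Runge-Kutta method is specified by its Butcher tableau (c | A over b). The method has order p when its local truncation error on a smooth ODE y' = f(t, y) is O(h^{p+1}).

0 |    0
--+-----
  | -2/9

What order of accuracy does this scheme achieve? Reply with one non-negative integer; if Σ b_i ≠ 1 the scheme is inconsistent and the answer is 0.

0

b = (-2/9)
c = (0)
Σ b_i: (-2/9)·1 = -2/9 ≠ 1 ⇒ order 0.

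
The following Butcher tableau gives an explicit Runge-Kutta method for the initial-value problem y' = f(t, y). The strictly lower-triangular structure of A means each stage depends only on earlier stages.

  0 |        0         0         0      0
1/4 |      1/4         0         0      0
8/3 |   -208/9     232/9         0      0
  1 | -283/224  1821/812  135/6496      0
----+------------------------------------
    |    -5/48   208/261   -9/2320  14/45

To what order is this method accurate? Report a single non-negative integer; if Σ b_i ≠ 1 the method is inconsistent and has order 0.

4

b = (-5/48, 208/261, -9/2320, 14/45)
c = (0, 1/4, 8/3, 1)
Ac = (0, 0, 58/9, 69/112)
Σ b_i: (-5/48)·1 + 208/261·1 + (-9/2320)·1 + 14/45·1 = 1 ✓
b·c: 208/261·1/4 + (-9/2320)·8/3 + 14/45·1 = 1/2 ✓
b·c²: 208/261·1/16 + (-9/2320)·64/9 + 14/45·1 = 1/3 ✓
b·Ac: (-9/2320)·58/9 + 14/45·69/112 = 1/6 ✓
b·c³: 208/261·1/64 + (-9/2320)·512/27 + 14/45·1 = 1/4 ✓
b·(c∘Ac): (-9/2320)·464/27 + 14/45·69/112 = 1/8 ✓
b·Ac²: (-9/2320)·29/18 + 14/45·129/448 = 1/12 ✓
b·A²c: 14/45·15/112 = 1/24 ✓; 4 stages ⇒ order 4.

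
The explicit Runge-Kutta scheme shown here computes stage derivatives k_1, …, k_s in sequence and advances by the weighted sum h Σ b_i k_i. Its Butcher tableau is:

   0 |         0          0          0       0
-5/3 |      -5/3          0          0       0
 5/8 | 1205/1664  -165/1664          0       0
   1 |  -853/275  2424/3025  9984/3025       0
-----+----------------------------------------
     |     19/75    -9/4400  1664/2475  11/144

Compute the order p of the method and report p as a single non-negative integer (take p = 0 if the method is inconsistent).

b = (19/75, -9/4400, 1664/2475, 11/144)
c = (0, -5/3, 5/8, 1)
Ac = (0, 0, 275/1664, 8/11)
Σ b_i: 19/75·1 + (-9/4400)·1 + 1664/2475·1 + 11/144·1 = 1 ✓
b·c: (-9/4400)·(-5/3) + 1664/2475·5/8 + 11/144·1 = 1/2 ✓
b·c²: (-9/4400)·25/9 + 1664/2475·25/64 + 11/144·1 = 1/3 ✓
b·Ac: 1664/2475·275/1664 + 11/144·8/11 = 1/6 ✓
b·c³: (-9/4400)·(-125/27) + 1664/2475·125/512 + 11/144·1 = 1/4 ✓
b·(c∘Ac): 1664/2475·1375/13312 + 11/144·8/11 = 1/8 ✓
b·Ac²: 1664/2475·(-1375/4992) + 11/144·116/33 = 1/12 ✓
b·A²c: 11/144·6/11 = 1/24 ✓; 4 stages ⇒ order 4.

4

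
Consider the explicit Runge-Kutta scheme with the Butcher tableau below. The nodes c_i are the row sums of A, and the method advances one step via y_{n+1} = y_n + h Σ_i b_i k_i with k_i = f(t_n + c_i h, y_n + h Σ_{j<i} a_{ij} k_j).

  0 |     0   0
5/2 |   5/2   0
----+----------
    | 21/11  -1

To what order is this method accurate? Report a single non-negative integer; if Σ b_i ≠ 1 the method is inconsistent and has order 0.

b = (21/11, -1)
c = (0, 5/2)
Σ b_i: 21/11·1 + (-1)·1 = 10/11 ≠ 1 ⇒ order 0.

0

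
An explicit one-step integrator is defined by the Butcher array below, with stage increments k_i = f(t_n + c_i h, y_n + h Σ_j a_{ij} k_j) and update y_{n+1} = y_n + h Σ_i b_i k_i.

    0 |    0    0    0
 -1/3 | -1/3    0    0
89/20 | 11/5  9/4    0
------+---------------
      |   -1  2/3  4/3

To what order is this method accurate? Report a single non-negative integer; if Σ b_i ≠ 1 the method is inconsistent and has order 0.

1

b = (-1, 2/3, 4/3)
c = (0, -1/3, 89/20)
Ac = (0, 0, -3/4)
Σ b_i: (-1)·1 + 2/3·1 + 4/3·1 = 1 ✓
b·c: 2/3·(-1/3) + 4/3·89/20 = 257/45 ≠ 1/2 ⇒ order 1.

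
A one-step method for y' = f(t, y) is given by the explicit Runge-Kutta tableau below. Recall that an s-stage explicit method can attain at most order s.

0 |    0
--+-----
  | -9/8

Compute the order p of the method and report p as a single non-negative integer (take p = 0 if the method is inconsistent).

0

b = (-9/8)
c = (0)
Σ b_i: (-9/8)·1 = -9/8 ≠ 1 ⇒ order 0.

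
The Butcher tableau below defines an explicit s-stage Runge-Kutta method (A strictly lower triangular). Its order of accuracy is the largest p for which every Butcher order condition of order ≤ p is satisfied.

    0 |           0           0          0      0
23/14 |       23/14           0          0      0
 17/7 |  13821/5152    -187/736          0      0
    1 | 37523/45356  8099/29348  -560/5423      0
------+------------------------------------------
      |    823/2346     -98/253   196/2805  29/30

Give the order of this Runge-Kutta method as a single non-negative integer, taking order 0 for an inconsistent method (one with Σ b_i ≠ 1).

b = (823/2346, -98/253, 196/2805, 29/30)
c = (0, 23/14, 17/7, 1)
Ac = (0, 0, -187/448, 47/232)
Σ b_i: 823/2346·1 + (-98/253)·1 + 196/2805·1 + 29/30·1 = 1 ✓
b·c: (-98/253)·23/14 + 196/2805·17/7 + 29/30·1 = 1/2 ✓
b·c²: (-98/253)·529/196 + 196/2805·289/49 + 29/30·1 = 1/3 ✓
b·Ac: 196/2805·(-187/448) + 29/30·47/232 = 1/6 ✓
b·c³: (-98/253)·12167/2744 + 196/2805·4913/343 + 29/30·1 = 1/4 ✓
b·(c∘Ac): 196/2805·(-3179/3136) + 29/30·47/232 = 1/8 ✓
b·Ac²: 196/2805·(-4301/6272) + 29/30·63/464 = 1/12 ✓
b·A²c: 29/30·5/116 = 1/24 ✓; 4 stages ⇒ order 4.

4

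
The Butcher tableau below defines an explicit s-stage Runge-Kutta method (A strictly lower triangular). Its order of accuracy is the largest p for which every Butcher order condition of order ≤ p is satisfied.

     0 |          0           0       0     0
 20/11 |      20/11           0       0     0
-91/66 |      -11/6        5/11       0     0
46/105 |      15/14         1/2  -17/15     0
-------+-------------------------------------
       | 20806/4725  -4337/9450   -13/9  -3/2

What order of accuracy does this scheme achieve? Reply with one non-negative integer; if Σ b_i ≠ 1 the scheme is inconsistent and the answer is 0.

b = (20806/4725, -4337/9450, -13/9, -3/2)
c = (0, 20/11, -91/66, 46/105)
Ac = (0, 0, 100/121, 2447/990)
Σ b_i: 20806/4725·1 + (-4337/9450)·1 + (-13/9)·1 + (-3/2)·1 = 1 ✓
b·c: (-4337/9450)·20/11 + (-13/9)·(-91/66) + (-3/2)·46/105 = 1/2 ✓
b·c²: (-4337/9450)·400/121 + (-13/9)·8281/4356 + (-3/2)·2116/11025 = -218562469/48024900 ≠ 1/3 ⇒ order 2.
b·Ac: (-13/9)·100/121 + (-3/2)·2447/990 = -106751/21780 ≠ 1/6

2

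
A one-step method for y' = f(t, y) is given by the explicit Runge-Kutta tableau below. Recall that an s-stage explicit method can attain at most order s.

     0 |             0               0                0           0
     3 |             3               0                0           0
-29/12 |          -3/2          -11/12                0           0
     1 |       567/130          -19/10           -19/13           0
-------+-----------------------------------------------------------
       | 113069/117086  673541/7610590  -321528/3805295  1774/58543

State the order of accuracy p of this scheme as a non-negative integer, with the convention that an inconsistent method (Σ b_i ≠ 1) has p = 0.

b = (113069/117086, 673541/7610590, -321528/3805295, 1774/58543)
c = (0, 3, -29/12, 1)
Ac = (0, 0, -11/4, -1691/780)
Σ b_i: 113069/117086·1 + 673541/7610590·1 + (-321528/3805295)·1 + 1774/58543·1 = 1 ✓
b·c: 673541/7610590·3 + (-321528/3805295)·(-29/12) + 1774/58543·1 = 1/2 ✓
b·c²: 673541/7610590·9 + (-321528/3805295)·841/144 + 1774/58543·1 = 1/3 ✓
b·Ac: (-321528/3805295)·(-11/4) + 1774/58543·(-1691/780) = 1/6 ✓
b·c³: 673541/7610590·27 + (-321528/3805295)·(-24389/1728) + 1774/58543·1 = 15226517/4215096 ≠ 1/4 ⇒ order 3.
b·(c∘Ac): (-321528/3805295)·319/48 + 1774/58543·(-1691/780) = -7160423/11415885 ≠ 1/8
b·Ac²: (-321528/3805295)·(-33/4) + 1774/58543·(-239951/9360) = -336137/4215096 ≠ 1/12
b·A²c: 1774/58543·209/52 = 185383/1522118 ≠ 1/24

3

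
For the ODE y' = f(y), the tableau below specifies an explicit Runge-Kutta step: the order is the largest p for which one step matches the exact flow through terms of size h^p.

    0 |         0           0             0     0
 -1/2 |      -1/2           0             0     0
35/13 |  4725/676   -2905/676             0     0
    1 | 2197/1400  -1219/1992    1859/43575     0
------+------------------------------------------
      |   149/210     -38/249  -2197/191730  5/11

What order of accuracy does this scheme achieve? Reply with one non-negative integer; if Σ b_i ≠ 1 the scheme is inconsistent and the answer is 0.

4

b = (149/210, -38/249, -2197/191730, 5/11)
c = (0, -1/2, 35/13, 1)
Ac = (0, 0, 2905/1352, 101/240)
Σ b_i: 149/210·1 + (-38/249)·1 + (-2197/191730)·1 + 5/11·1 = 1 ✓
b·c: (-38/249)·(-1/2) + (-2197/191730)·35/13 + 5/11·1 = 1/2 ✓
b·c²: (-38/249)·1/4 + (-2197/191730)·1225/169 + 5/11·1 = 1/3 ✓
b·Ac: (-2197/191730)·2905/1352 + 5/11·101/240 = 1/6 ✓
b·c³: (-38/249)·(-1/8) + (-2197/191730)·42875/2197 + 5/11·1 = 1/4 ✓
b·(c∘Ac): (-2197/191730)·101675/17576 + 5/11·101/240 = 1/8 ✓
b·Ac²: (-2197/191730)·(-2905/2704) + 5/11·5/32 = 1/12 ✓
b·A²c: 5/11·11/120 = 1/24 ✓; 4 stages ⇒ order 4.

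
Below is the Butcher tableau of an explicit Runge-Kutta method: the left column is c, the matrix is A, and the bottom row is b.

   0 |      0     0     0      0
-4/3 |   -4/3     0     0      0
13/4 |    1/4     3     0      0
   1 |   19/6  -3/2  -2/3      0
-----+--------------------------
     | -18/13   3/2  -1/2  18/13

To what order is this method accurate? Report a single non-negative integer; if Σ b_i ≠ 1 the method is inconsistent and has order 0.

b = (-18/13, 3/2, -1/2, 18/13)
c = (0, -4/3, 13/4, 1)
Ac = (0, 0, -4, -1/6)
Σ b_i: (-18/13)·1 + 3/2·1 + (-1/2)·1 + 18/13·1 = 1 ✓
b·c: 3/2·(-4/3) + (-1/2)·13/4 + 18/13·1 = -233/104 ≠ 1/2 ⇒ order 1.

1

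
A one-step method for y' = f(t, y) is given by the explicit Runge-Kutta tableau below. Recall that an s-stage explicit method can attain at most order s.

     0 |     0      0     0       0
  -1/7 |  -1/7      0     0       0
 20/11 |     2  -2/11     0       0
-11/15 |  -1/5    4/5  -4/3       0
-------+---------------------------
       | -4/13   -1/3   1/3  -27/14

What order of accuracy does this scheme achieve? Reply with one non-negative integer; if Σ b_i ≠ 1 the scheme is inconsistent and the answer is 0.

0

b = (-4/13, -1/3, 1/3, -27/14)
c = (0, -1/7, 20/11, -11/15)
Ac = (0, 0, 2/77, -2932/1155)
Σ b_i: (-4/13)·1 + (-1/3)·1 + 1/3·1 + (-27/14)·1 = -407/182 ≠ 1 ⇒ order 0.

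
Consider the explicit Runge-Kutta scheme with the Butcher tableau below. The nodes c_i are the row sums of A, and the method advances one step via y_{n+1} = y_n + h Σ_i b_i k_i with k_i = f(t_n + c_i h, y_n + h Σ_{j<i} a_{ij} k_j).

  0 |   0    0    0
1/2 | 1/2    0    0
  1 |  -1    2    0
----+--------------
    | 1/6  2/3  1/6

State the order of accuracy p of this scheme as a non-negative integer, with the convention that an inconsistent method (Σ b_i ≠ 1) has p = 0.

b = (1/6, 2/3, 1/6)
c = (0, 1/2, 1)
Ac = (0, 0, 1)
Σ b_i: 1/6·1 + 2/3·1 + 1/6·1 = 1 ✓
b·c: 2/3·1/2 + 1/6·1 = 1/2 ✓
b·c²: 2/3·1/4 + 1/6·1 = 1/3 ✓
b·Ac: 1/6·1 = 1/6 ✓; 3 stages ⇒ order 3.

3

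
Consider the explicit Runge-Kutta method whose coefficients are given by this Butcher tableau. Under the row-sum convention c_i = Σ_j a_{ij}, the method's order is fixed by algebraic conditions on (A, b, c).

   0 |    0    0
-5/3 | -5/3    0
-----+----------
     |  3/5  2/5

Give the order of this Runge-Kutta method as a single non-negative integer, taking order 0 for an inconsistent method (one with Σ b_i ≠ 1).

1

b = (3/5, 2/5)
c = (0, -5/3)
Σ b_i: 3/5·1 + 2/5·1 = 1 ✓
b·c: 2/5·(-5/3) = -2/3 ≠ 1/2 ⇒ order 1.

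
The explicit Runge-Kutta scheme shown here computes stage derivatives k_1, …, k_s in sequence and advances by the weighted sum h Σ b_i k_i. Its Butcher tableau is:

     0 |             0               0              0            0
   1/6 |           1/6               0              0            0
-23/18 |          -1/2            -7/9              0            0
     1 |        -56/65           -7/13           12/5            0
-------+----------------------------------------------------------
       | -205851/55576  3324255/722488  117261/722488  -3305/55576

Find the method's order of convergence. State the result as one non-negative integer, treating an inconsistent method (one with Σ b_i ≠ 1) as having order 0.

b = (-205851/55576, 3324255/722488, 117261/722488, -3305/55576)
c = (0, 1/6, -23/18, 1)
Ac = (0, 0, -7/54, -1231/390)
Σ b_i: (-205851/55576)·1 + 3324255/722488·1 + 117261/722488·1 + (-3305/55576)·1 = 1 ✓
b·c: 3324255/722488·1/6 + 117261/722488·(-23/18) + (-3305/55576)·1 = 1/2 ✓
b·c²: 3324255/722488·1/36 + 117261/722488·529/324 + (-3305/55576)·1 = 1/3 ✓
b·Ac: 117261/722488·(-7/54) + (-3305/55576)·(-1231/390) = 1/6 ✓
b·c³: 3324255/722488·1/216 + 117261/722488·(-12167/5832) + (-3305/55576)·1 = -2261441/6002208 ≠ 1/4 ⇒ order 3.
b·(c∘Ac): 117261/722488·161/972 + (-3305/55576)·(-1231/390) = 5581369/26009568 ≠ 1/8
b·Ac²: 117261/722488·(-7/324) + (-3305/55576)·27403/7020 = -88399/375138 ≠ 1/12
b·A²c: (-3305/55576)·(-14/45) = 4627/250092 ≠ 1/24

3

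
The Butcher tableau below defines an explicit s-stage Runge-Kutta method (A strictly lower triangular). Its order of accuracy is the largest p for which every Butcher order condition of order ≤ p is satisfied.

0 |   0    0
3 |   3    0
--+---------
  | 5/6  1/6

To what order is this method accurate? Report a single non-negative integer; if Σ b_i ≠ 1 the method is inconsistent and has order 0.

2

b = (5/6, 1/6)
c = (0, 3)
Σ b_i: 5/6·1 + 1/6·1 = 1 ✓
b·c: 1/6·3 = 1/2 ✓; 2 stages ⇒ order 2.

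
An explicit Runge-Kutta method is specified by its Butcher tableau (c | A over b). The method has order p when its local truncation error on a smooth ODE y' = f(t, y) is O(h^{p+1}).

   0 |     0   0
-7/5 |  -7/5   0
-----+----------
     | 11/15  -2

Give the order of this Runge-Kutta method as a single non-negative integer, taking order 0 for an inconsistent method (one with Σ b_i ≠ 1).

0

b = (11/15, -2)
c = (0, -7/5)
Σ b_i: 11/15·1 + (-2)·1 = -19/15 ≠ 1 ⇒ order 0.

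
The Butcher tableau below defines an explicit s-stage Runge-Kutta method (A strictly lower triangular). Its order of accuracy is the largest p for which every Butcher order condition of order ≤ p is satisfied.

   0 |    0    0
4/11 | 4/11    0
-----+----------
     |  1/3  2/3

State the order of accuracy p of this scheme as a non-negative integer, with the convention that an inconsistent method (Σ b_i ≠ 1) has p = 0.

1

b = (1/3, 2/3)
c = (0, 4/11)
Σ b_i: 1/3·1 + 2/3·1 = 1 ✓
b·c: 2/3·4/11 = 8/33 ≠ 1/2 ⇒ order 1.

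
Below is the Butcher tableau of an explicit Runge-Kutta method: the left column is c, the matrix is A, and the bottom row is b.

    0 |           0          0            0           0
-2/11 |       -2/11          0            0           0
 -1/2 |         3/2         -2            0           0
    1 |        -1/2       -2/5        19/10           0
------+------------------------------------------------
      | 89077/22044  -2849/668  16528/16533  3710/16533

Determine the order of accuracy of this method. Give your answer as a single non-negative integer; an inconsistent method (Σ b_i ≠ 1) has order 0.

3

b = (89077/22044, -2849/668, 16528/16533, 3710/16533)
c = (0, -2/11, -1/2, 1)
Ac = (0, 0, 4/11, -193/220)
Σ b_i: 89077/22044·1 + (-2849/668)·1 + 16528/16533·1 + 3710/16533·1 = 1 ✓
b·c: (-2849/668)·(-2/11) + 16528/16533·(-1/2) + 3710/16533·1 = 1/2 ✓
b·c²: (-2849/668)·4/121 + 16528/16533·1/4 + 3710/16533·1 = 1/3 ✓
b·Ac: 16528/16533·4/11 + 3710/16533·(-193/220) = 1/6 ✓
b·c³: (-2849/668)·(-8/1331) + 16528/16533·(-1/8) + 3710/16533·1 = 7582/60621 ≠ 1/4 ⇒ order 3.
b·(c∘Ac): 16528/16533·(-2/11) + 3710/16533·(-193/220) = -45905/121242 ≠ 1/8
b·Ac²: 16528/16533·(-8/121) + 3710/16533·447/968 = 27299/727452 ≠ 1/12
b·A²c: 3710/16533·38/55 = 28196/181863 ≠ 1/24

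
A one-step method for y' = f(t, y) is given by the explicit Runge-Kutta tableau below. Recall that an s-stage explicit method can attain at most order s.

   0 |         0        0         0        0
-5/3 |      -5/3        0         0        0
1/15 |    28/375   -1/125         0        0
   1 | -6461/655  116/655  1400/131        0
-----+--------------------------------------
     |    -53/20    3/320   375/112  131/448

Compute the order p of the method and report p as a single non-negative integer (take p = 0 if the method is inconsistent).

b = (-53/20, 3/320, 375/112, 131/448)
c = (0, -5/3, 1/15, 1)
Ac = (0, 0, 1/75, 164/393)
Σ b_i: (-53/20)·1 + 3/320·1 + 375/112·1 + 131/448·1 = 1 ✓
b·c: 3/320·(-5/3) + 375/112·1/15 + 131/448·1 = 1/2 ✓
b·c²: 3/320·25/9 + 375/112·1/225 + 131/448·1 = 1/3 ✓
b·Ac: 375/112·1/75 + 131/448·164/393 = 1/6 ✓
b·c³: 3/320·(-125/27) + 375/112·1/3375 + 131/448·1 = 1/4 ✓
b·(c∘Ac): 375/112·1/1125 + 131/448·164/393 = 1/8 ✓
b·Ac²: 375/112·(-1/45) + 131/448·212/393 = 1/12 ✓
b·A²c: 131/448·56/393 = 1/24 ✓; 4 stages ⇒ order 4.

4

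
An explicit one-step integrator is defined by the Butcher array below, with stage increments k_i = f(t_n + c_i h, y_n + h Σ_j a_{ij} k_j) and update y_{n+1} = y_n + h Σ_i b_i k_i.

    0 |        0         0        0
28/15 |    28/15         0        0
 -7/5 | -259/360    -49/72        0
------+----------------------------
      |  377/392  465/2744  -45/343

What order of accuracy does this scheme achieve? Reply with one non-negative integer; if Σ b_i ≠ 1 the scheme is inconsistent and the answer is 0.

3

b = (377/392, 465/2744, -45/343)
c = (0, 28/15, -7/5)
Ac = (0, 0, -343/270)
Σ b_i: 377/392·1 + 465/2744·1 + (-45/343)·1 = 1 ✓
b·c: 465/2744·28/15 + (-45/343)·(-7/5) = 1/2 ✓
b·c²: 465/2744·784/225 + (-45/343)·49/25 = 1/3 ✓
b·Ac: (-45/343)·(-343/270) = 1/6 ✓; 3 stages ⇒ order 3.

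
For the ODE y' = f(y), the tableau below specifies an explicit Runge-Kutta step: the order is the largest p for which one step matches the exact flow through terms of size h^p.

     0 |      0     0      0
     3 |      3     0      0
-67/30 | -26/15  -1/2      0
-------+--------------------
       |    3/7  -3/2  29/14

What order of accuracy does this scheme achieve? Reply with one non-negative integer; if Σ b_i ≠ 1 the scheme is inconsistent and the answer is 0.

b = (3/7, -3/2, 29/14)
c = (0, 3, -67/30)
Ac = (0, 0, -3/2)
Σ b_i: 3/7·1 + (-3/2)·1 + 29/14·1 = 1 ✓
b·c: (-3/2)·3 + 29/14·(-67/30) = -3833/420 ≠ 1/2 ⇒ order 1.

1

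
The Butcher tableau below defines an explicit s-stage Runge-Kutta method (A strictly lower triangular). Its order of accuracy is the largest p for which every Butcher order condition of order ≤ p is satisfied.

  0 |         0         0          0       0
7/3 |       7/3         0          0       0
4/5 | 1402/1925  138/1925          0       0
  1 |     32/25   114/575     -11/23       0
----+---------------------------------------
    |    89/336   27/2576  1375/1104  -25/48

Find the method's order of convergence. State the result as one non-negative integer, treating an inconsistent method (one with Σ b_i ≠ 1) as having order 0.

4

b = (89/336, 27/2576, 1375/1104, -25/48)
c = (0, 7/3, 4/5, 1)
Ac = (0, 0, 46/275, 2/25)
Σ b_i: 89/336·1 + 27/2576·1 + 1375/1104·1 + (-25/48)·1 = 1 ✓
b·c: 27/2576·7/3 + 1375/1104·4/5 + (-25/48)·1 = 1/2 ✓
b·c²: 27/2576·49/9 + 1375/1104·16/25 + (-25/48)·1 = 1/3 ✓
b·Ac: 1375/1104·46/275 + (-25/48)·2/25 = 1/6 ✓
b·c³: 27/2576·343/27 + 1375/1104·64/125 + (-25/48)·1 = 1/4 ✓
b·(c∘Ac): 1375/1104·184/1375 + (-25/48)·2/25 = 1/8 ✓
b·Ac²: 1375/1104·322/825 + (-25/48)·58/75 = 1/12 ✓
b·A²c: (-25/48)·(-2/25) = 1/24 ✓; 4 stages ⇒ order 4.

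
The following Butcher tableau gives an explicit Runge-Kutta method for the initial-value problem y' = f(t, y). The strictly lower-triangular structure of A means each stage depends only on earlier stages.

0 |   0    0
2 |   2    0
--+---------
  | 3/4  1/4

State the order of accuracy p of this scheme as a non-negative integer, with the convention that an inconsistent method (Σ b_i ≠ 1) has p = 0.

b = (3/4, 1/4)
c = (0, 2)
Σ b_i: 3/4·1 + 1/4·1 = 1 ✓
b·c: 1/4·2 = 1/2 ✓; 2 stages ⇒ order 2.

2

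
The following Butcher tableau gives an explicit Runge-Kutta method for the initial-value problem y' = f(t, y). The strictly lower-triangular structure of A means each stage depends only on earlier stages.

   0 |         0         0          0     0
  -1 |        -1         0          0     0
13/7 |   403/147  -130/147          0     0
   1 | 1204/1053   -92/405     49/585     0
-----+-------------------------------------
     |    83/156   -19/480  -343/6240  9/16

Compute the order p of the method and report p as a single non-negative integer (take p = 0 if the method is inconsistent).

b = (83/156, -19/480, -343/6240, 9/16)
c = (0, -1, 13/7, 1)
Ac = (0, 0, 130/147, 31/81)
Σ b_i: 83/156·1 + (-19/480)·1 + (-343/6240)·1 + 9/16·1 = 1 ✓
b·c: (-19/480)·(-1) + (-343/6240)·13/7 + 9/16·1 = 1/2 ✓
b·c²: (-19/480)·1 + (-343/6240)·169/49 + 9/16·1 = 1/3 ✓
b·Ac: (-343/6240)·130/147 + 9/16·31/81 = 1/6 ✓
b·c³: (-19/480)·(-1) + (-343/6240)·2197/343 + 9/16·1 = 1/4 ✓
b·(c∘Ac): (-343/6240)·1690/1029 + 9/16·31/81 = 1/8 ✓
b·Ac²: (-343/6240)·(-130/147) + 9/16·5/81 = 1/12 ✓
b·A²c: 9/16·2/27 = 1/24 ✓; 4 stages ⇒ order 4.

4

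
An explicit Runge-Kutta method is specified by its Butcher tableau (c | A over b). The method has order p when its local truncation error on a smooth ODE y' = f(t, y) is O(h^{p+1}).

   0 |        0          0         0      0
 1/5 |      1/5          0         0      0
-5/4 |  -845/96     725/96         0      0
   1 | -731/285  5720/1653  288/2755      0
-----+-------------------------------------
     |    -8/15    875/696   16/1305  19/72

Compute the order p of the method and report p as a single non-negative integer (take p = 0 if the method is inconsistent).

4

b = (-8/15, 875/696, 16/1305, 19/72)
c = (0, 1/5, -5/4, 1)
Ac = (0, 0, 145/96, 32/57)
Σ b_i: (-8/15)·1 + 875/696·1 + 16/1305·1 + 19/72·1 = 1 ✓
b·c: 875/696·1/5 + 16/1305·(-5/4) + 19/72·1 = 1/2 ✓
b·c²: 875/696·1/25 + 16/1305·25/16 + 19/72·1 = 1/3 ✓
b·Ac: 16/1305·145/96 + 19/72·32/57 = 1/6 ✓
b·c³: 875/696·1/125 + 16/1305·(-125/64) + 19/72·1 = 1/4 ✓
b·(c∘Ac): 16/1305·(-725/384) + 19/72·32/57 = 1/8 ✓
b·Ac²: 16/1305·29/96 + 19/72·86/285 = 1/12 ✓
b·A²c: 19/72·3/19 = 1/24 ✓; 4 stages ⇒ order 4.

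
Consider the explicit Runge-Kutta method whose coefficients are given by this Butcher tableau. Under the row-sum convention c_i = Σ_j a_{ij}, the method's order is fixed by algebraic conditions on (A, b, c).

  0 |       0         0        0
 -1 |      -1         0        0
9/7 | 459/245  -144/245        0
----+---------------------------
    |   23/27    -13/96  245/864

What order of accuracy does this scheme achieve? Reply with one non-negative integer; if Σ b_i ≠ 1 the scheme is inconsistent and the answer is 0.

3

b = (23/27, -13/96, 245/864)
c = (0, -1, 9/7)
Ac = (0, 0, 144/245)
Σ b_i: 23/27·1 + (-13/96)·1 + 245/864·1 = 1 ✓
b·c: (-13/96)·(-1) + 245/864·9/7 = 1/2 ✓
b·c²: (-13/96)·1 + 245/864·81/49 = 1/3 ✓
b·Ac: 245/864·144/245 = 1/6 ✓; 3 stages ⇒ order 3.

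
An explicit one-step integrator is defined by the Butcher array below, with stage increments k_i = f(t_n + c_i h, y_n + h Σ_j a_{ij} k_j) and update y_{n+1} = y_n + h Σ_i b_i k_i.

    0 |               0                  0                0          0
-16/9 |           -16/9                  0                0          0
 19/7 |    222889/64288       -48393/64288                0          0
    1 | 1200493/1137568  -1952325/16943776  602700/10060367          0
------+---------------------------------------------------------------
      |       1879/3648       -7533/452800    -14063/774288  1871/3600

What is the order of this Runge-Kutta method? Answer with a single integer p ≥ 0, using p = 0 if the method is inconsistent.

b = (1879/3648, -7533/452800, -14063/774288, 1871/3600)
c = (0, -16/9, 19/7, 1)
Ac = (0, 0, 5377/4018, 1375/3742)
Σ b_i: 1879/3648·1 + (-7533/452800)·1 + (-14063/774288)·1 + 1871/3600·1 = 1 ✓
b·c: (-7533/452800)·(-16/9) + (-14063/774288)·19/7 + 1871/3600·1 = 1/2 ✓
b·c²: (-7533/452800)·256/81 + (-14063/774288)·361/49 + 1871/3600·1 = 1/3 ✓
b·Ac: (-14063/774288)·5377/4018 + 1871/3600·1375/3742 = 1/6 ✓
b·c³: (-7533/452800)·(-4096/729) + (-14063/774288)·6859/343 + 1871/3600·1 = 1/4 ✓
b·(c∘Ac): (-14063/774288)·102163/28126 + 1871/3600·1375/3742 = 1/8 ✓
b·Ac²: (-14063/774288)·(-43016/18081) + 1871/3600·1300/16839 = 1/12 ✓
b·A²c: 1871/3600·150/1871 = 1/24 ✓; 4 stages ⇒ order 4.

4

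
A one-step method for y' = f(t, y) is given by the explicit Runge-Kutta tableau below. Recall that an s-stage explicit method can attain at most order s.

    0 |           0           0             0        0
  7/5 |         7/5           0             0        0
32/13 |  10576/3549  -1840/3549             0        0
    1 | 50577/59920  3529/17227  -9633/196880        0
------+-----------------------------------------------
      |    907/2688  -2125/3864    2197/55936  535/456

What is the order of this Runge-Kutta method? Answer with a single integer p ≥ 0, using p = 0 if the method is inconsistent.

4

b = (907/2688, -2125/3864, 2197/55936, 535/456)
c = (0, 7/5, 32/13, 1)
Ac = (0, 0, -368/507, 89/535)
Σ b_i: 907/2688·1 + (-2125/3864)·1 + 2197/55936·1 + 535/456·1 = 1 ✓
b·c: (-2125/3864)·7/5 + 2197/55936·32/13 + 535/456·1 = 1/2 ✓
b·c²: (-2125/3864)·49/25 + 2197/55936·1024/169 + 535/456·1 = 1/3 ✓
b·Ac: 2197/55936·(-368/507) + 535/456·89/535 = 1/6 ✓
b·c³: (-2125/3864)·343/125 + 2197/55936·32768/2197 + 535/456·1 = 1/4 ✓
b·(c∘Ac): 2197/55936·(-11776/6591) + 535/456·89/535 = 1/8 ✓
b·Ac²: 2197/55936·(-2576/2535) + 535/456·281/2675 = 1/12 ✓
b·A²c: 535/456·19/535 = 1/24 ✓; 4 stages ⇒ order 4.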